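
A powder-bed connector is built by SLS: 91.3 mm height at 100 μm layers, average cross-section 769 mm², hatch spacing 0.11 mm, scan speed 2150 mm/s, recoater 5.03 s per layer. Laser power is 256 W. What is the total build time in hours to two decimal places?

2.10 hours

Layer count = ceil(91.3 / 0.1) = 913.
Per-layer scan distance = 769 / 0.11 = 6990.9 mm.
Per-layer scan time = 6990.9 / 2150 = 3.2516 s.
Time per layer = 3.2516 + 5.03 = 8.2816 s.
Total: 913 × 8.2816 s = 7561.1008 s → 2.10 hours.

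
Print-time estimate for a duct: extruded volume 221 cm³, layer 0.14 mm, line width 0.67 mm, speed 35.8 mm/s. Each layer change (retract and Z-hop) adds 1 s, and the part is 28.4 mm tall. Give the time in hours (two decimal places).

Line area = 0.14 × 0.67, so 0.0938 mm².
Toolpath length = 221 cm³ / 0.0938 mm² = 221000 / 0.0938 = 2356076.8 mm.
Time extruding = 2356076.8 / 35.8 = 65812.2 s.
Layer count = ceil(28.4 / 0.14) = 203.
Layer-change overhead = 203 × 1, so 203 s.
Total = 65812.2 + 203 = 66015.2 s = 18.34 hours.

18.34 hours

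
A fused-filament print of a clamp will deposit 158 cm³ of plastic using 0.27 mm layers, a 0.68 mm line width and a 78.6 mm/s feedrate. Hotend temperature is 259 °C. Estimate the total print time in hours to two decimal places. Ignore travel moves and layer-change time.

3.04 hours

Bead cross-section: 0.27 × 0.68 → 0.1836 mm².
Toolpath length = 158 cm³ / 0.1836 mm² = 158000 / 0.1836 = 860566.4 mm.
Print-move time = 860566.4 / 78.6, so 10948.7 s.
10948.7 s = 3.04 hours.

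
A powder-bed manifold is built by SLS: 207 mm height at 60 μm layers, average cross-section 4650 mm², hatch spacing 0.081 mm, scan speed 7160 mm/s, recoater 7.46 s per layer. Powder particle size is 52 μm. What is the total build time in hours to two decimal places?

14.83 hours

Layer count = ceil(207 / 0.06) = 3450.
Hatch length per layer = 4650 / 0.081, so 57407.4 mm.
Laser time per layer: 57407.4 / 7160 → 8.0178 s.
Time per layer = 8.0178 + 7.46, so 15.4778 s.
3450 layers × 15.4778 s/layer = 53398.41 s, i.e. 14.83 hours.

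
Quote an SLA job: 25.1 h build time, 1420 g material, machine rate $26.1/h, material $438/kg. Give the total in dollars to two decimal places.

Time charge = 26.1 × 25.1 = $655.11.
Material cost = 438 × 1420/1000, so $621.96.
Job cost: 655.11 + 621.96 = $1277.07.

$1277.07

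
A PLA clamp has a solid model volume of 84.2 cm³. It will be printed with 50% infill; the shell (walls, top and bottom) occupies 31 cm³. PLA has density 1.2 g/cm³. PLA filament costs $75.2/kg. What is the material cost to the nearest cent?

Interior volume: 84.2 − 31 → 53.2 cm³.
Deposited infill = 0.50 × 53.2 = 26.6 cm³.
Deposited volume = 31 + 26.6, so 57.6 cm³.
Mass = 57.6 × 1.2 = 69.12 g.
Cost = 69.12 g / 1000 × $75.2/kg = $5.20.

$5.20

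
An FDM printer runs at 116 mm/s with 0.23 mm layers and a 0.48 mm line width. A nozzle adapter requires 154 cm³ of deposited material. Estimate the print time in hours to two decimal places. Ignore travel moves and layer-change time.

3.34 hours

Line area = 0.23 × 0.48, so 0.1104 mm².
Toolpath length = 154 cm³ / 0.1104 mm² = 154000 / 0.1104 = 1394927.5 mm.
Print-move time = 1394927.5 / 116 = 12025.2 s.
In the requested units: 12025.2 s = 3.34 hours.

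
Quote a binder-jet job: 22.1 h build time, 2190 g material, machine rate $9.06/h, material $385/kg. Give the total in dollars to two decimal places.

Machine-time cost = 9.06 × 22.1, so $200.226.
Feedstock cost = 385 × 2190/1000, so $843.15.
Job cost: 200.226 + 843.15 = 1043.376 ≈ $1043.38.

$1043.38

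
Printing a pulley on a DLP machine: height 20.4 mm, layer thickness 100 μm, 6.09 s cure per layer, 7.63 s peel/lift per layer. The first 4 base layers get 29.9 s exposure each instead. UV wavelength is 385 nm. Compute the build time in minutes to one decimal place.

Number of layers: 20.4 / 0.1 → 204 (rounded up).
Bottom layers = 4 × (29.9 + 7.63) = 150.12 s.
Normal layers: 200 × (6.09 + 7.63) → 2744 s.
Total = 150.12 + 2744 = 2894.12 s = 48.2 minutes.

48.2 minutes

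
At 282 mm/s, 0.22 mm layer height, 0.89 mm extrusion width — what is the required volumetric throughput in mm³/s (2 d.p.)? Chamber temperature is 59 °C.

Bead cross-section = 0.22 × 0.89, so 0.1958 mm².
Volumetric flow = 282 × 0.1958 = 55.22 mm³/s.

55.22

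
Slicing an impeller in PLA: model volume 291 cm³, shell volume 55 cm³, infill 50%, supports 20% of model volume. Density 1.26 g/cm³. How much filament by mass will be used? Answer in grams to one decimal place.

291.3 g

Volume inside the shell = 291 − 55 = 236 cm³.
Deposited infill = 0.50 × 236 = 118 cm³.
Support = 0.20 × 291, so 58.2 cm³.
Total printed volume = 55 + 118 + 58.2, so 231.2 cm³.
Mass = 231.2 × 1.26 = 291.312 g.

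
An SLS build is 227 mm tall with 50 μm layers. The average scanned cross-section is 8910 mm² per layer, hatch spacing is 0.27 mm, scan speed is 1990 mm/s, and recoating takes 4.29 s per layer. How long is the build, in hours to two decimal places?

26.32 hours

Layer count = ceil(227 / 0.05) = 4540.
Hatch length per layer: 8910 / 0.27 → 33000 mm.
Scan time per layer = 33000 / 1990 = 16.5829 s.
Per-layer time = 16.5829 + 4.29, so 20.8729 s.
4540 layers × 20.8729 s/layer = 94762.966 s, i.e. 26.32 hours.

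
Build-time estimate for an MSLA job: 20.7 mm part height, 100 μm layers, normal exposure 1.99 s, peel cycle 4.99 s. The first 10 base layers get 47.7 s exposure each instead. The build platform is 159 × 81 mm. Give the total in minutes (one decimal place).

31.7 minutes

Number of layers: 20.7 / 0.1 → 207 (rounded up).
Burn-in layers = 10 × (47.7 + 4.99), so 526.9 s.
Remaining layers: 197 × (1.99 + 4.99) → 1375.06 s.
Total = 526.9 + 1375.06 = 1901.96 s = 31.7 minutes.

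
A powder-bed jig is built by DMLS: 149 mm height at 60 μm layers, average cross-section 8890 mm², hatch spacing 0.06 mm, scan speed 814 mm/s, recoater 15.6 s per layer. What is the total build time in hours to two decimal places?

136.36 hours

Layer count = ceil(149 / 0.06) = 2484.
Hatch length per layer = 8890 / 0.06, so 148166.7 mm.
Laser time per layer = 148166.7 / 814 = 182.023 s.
Time per layer = 182.023 + 15.6, so 197.623 s.
2484 layers × 197.623 s/layer = 490895.532 s, i.e. 136.36 hours.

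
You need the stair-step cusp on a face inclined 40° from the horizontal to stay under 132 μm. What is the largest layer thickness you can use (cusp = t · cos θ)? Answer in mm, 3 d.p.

cos(40°) = 0.7660; t_max = 0.132/0.7660 = 0.172 mm.

0.172 mm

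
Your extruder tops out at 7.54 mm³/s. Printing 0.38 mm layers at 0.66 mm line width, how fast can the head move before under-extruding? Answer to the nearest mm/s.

30 mm/s

Bead cross-section = 0.38 × 0.66 = 0.2508 mm².
v_max = Q/A = 7.54/0.2508 = 30.06 mm/s → 30 mm/s.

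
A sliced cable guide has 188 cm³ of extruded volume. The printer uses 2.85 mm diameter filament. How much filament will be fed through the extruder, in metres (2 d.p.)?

A = π r² = π × 1.425² = 6.3794 mm².
Length = 188 cm³ / 6.3794 mm² = 188000 / 6.3794 = 29469.86 mm = 29.47 m.

29.47 m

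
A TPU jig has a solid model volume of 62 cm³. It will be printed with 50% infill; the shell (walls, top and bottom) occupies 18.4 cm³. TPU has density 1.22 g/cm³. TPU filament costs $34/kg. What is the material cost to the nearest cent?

Interior volume: 62 − 18.4 → 43.6 cm³.
Infill volume = 0.50 × 43.6 = 21.8 cm³.
Total extruded = 18.4 + 21.8 = 40.2 cm³.
Mass: 40.2 × 1.22 → 49.044 g.
At $34/kg: 49.044/1000 × 34 = $1.67.

$1.67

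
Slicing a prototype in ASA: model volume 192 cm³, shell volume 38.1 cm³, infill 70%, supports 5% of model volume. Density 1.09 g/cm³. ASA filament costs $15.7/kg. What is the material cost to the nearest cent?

Interior volume = 192 − 38.1 = 153.9 cm³.
Deposited infill = 0.70 × 153.9, so 107.73 cm³.
Support: 0.05 × 192 → 9.6 cm³.
Total printed volume: 38.1 + 107.73 + 9.6 → 155.43 cm³.
Mass = 155.43 × 1.09 = 169.4187 g.
At $15.7/kg: 169.4187/1000 × 15.7 = $2.66.

$2.66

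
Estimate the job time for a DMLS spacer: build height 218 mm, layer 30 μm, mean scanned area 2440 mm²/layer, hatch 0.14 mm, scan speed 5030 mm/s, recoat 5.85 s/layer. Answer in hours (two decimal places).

18.80 hours

Layer count = ceil(218 / 0.03) = 7267.
Hatch length per layer = 2440 / 0.14, so 17428.6 mm.
Per-layer scan time = 17428.6 / 5030, so 3.4649 s.
Layer cycle = 3.4649 + 5.85 = 9.3149 s.
Build time = 7267 × 9.3149 = 67691.3783 s = 18.80 hours.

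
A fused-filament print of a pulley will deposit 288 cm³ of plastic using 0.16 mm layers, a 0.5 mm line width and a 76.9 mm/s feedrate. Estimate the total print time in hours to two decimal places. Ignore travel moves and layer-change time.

Bead cross-section = 0.16 × 0.5, so 0.08 mm².
Total extruded path = 288000/0.08 = 3600000 mm.
Extrusion time: 3600000 / 76.9 → 46814 s.
In the requested units: 46814 s = 13.00 hours.

13.00 hours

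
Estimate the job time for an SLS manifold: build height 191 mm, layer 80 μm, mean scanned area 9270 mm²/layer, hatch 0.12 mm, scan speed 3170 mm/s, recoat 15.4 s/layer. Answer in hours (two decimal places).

Layers = ⌈191/0.08⌉ = 2388.
Scan path per layer = 9270 / 0.12, so 77250 mm.
Laser time per layer = 77250 / 3170, so 24.3691 s.
Per-layer time = 24.3691 + 15.4, so 39.7691 s.
Total: 2388 × 39.7691 s = 94968.6108 s → 26.38 hours.

26.38 hours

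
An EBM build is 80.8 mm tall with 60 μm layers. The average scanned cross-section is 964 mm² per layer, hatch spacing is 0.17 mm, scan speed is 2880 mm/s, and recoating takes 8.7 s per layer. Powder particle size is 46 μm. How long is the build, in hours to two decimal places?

Layers = ⌈80.8/0.06⌉ = 1347.
Per-layer scan distance: 964 / 0.17 → 5670.6 mm.
Per-layer scan time = 5670.6 / 2880 = 1.969 s.
Per-layer time = 1.969 + 8.7 = 10.669 s.
Total: 1347 × 10.669 s = 14371.143 s → 3.99 hours.

3.99 hours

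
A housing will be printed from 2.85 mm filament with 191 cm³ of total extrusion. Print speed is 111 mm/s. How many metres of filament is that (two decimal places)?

Cross-section of 2.85 mm filament: π·(2.85/2)² = 6.3794 mm².
Length = 191 cm³ / 6.3794 mm² = 191000 / 6.3794 = 29940.12 mm = 29.94 m.

29.94 m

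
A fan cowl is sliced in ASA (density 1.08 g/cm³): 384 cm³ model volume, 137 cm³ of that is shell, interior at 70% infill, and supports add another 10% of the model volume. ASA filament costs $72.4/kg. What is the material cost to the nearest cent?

$27.23

Volume inside the shell = 384 − 137 = 247 cm³.
Deposited infill = 0.70 × 247 = 172.9 cm³.
Support = 0.10 × 384, so 38.4 cm³.
Total extruded = 137 + 172.9 + 38.4, so 348.3 cm³.
Mass = 348.3 × 1.08, so 376.164 g.
At $72.4/kg: 376.164/1000 × 72.4 = $27.23.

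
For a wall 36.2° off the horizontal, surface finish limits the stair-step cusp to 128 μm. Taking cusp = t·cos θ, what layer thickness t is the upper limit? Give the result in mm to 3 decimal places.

0.159 mm

cos(36.2°) = 0.8070; t_max = 0.128/0.8070 = 0.159 mm.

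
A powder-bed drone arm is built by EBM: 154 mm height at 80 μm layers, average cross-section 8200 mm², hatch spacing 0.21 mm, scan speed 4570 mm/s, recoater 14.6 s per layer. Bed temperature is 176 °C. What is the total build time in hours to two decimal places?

Number of layers: 154 / 0.08 → 1925 (rounded up).
Hatch length per layer = 8200 / 0.21 = 39047.6 mm.
Scan time per layer: 39047.6 / 4570 → 8.5443 s.
Per-layer time: 8.5443 + 14.6 → 23.1443 s.
Build time = 1925 × 23.1443 = 44552.7775 s = 12.38 hours.

12.38 hours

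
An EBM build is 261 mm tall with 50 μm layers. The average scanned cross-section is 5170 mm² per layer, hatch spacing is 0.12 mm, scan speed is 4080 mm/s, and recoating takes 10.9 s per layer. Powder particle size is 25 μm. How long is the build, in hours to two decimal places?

Layers = ⌈261/0.05⌉ = 5220.
Hatch length per layer: 5170 / 0.12 → 43083.3 mm.
Beam time per layer: 43083.3 / 4080 → 10.5596 s.
Per-layer time = 10.5596 + 10.9, so 21.4596 s.
Build time = 5220 × 21.4596 = 112019.112 s = 31.12 hours.

31.12 hours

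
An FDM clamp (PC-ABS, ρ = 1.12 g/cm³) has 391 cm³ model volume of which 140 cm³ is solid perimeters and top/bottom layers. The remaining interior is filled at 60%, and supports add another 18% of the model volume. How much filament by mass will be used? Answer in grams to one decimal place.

Interior volume: 391 − 140 → 251 cm³.
Deposited infill = 0.60 × 251 = 150.6 cm³.
Support = 0.18 × 391, so 70.38 cm³.
Deposited volume = 140 + 150.6 + 70.38, so 360.98 cm³.
Mass = 360.98 × 1.12, so 404.2976 g.

404.3 g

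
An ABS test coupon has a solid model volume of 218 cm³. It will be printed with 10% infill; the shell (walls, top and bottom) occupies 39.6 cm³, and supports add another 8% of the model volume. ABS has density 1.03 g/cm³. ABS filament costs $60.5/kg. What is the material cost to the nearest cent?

$4.67

Volume inside the shell = 218 − 39.6 = 178.4 cm³.
Infill volume: 0.10 × 178.4 → 17.84 cm³.
Support = 0.08 × 218, so 17.44 cm³.
Total extruded = 39.6 + 17.84 + 17.44 = 74.88 cm³.
Mass: 74.88 × 1.03 → 77.1264 g.
Cost = 77.1264 g / 1000 × $60.5/kg = $4.67.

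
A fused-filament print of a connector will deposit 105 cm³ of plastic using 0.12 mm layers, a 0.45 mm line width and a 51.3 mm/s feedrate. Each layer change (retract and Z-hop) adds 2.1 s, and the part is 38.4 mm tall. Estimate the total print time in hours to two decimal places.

Extrusion cross-section = 0.12 × 0.45, so 0.054 mm².
Toolpath length = 105 cm³ / 0.054 mm² = 105000 / 0.054 = 1944444.4 mm.
Time extruding: 1944444.4 / 51.3 → 37903.4 s.
Number of layers: 38.4 / 0.12 → 320 (rounded up).
Z-hop total: 320 × 2.1 → 672 s.
Altogether 37903.4 + 672 = 38575.4 s, i.e. 10.72 hours.

10.72 hours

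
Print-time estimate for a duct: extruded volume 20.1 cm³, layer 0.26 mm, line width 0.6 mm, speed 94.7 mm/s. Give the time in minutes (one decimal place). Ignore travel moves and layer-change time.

Extrusion cross-section: 0.26 × 0.6 → 0.156 mm².
Path length: 20100 mm³ / 0.156 mm² → 128846.2 mm.
Print-move time: 128846.2 / 94.7 → 1360.6 s.
1360.6 s = 22.7 minutes.

22.7 minutes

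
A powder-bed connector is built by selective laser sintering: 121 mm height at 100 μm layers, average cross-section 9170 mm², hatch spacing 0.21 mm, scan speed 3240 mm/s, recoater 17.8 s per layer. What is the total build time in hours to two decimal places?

10.51 hours

Layers = ⌈121/0.1⌉ = 1210.
Per-layer scan distance = 9170 / 0.21 = 43666.7 mm.
Scan time per layer = 43666.7 / 3240 = 13.4774 s.
Per-layer time = 13.4774 + 17.8 = 31.2774 s.
Total: 1210 × 31.2774 s = 37845.654 s → 10.51 hours.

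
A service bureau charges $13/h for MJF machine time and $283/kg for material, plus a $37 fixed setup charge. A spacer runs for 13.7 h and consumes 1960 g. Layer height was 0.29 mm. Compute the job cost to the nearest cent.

$769.78

Machine-time cost = 13 × 13.7 = $178.10.
Feedstock cost: 283 × 1960/1000 → $554.68.
Total = 178.10 + 554.68 + 37 = $769.78.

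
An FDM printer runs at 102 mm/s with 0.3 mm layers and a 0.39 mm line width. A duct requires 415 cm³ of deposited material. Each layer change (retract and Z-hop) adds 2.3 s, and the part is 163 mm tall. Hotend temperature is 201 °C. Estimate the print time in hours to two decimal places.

Extrusion cross-section = 0.3 × 0.39 = 0.117 mm².
Path length: 415000 mm³ / 0.117 mm² → 3547008.5 mm.
Extrusion time = 3547008.5 / 102 = 34774.6 s.
Number of layers: 163 / 0.3 → 544 (rounded up).
Z-hop total: 544 × 2.3 → 1251.2 s.
Total = 34774.6 + 1251.2 = 36025.8 s = 10.01 hours.

10.01 hours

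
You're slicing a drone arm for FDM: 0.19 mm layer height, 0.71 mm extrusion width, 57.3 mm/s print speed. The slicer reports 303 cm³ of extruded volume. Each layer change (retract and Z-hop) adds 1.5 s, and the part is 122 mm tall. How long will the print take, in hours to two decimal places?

Line area = 0.19 × 0.71, so 0.1349 mm².
Total extruded path = 303000/0.1349 = 2246108.2 mm.
Print-move time: 2246108.2 / 57.3 → 39199.1 s.
Number of layers: 122 / 0.19 → 643 (rounded up).
Non-print overhead = 643 × 1.5 = 964.5 s.
Total = 39199.1 + 964.5 = 40163.6 s = 11.16 hours.

11.16 hours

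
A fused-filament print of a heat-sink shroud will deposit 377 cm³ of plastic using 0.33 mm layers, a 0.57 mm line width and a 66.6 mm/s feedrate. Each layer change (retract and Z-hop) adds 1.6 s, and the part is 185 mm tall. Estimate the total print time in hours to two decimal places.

Line area: 0.33 × 0.57 → 0.1881 mm².
Toolpath length = 377 cm³ / 0.1881 mm² = 377000 / 0.1881 = 2004253.1 mm.
Print-move time: 2004253.1 / 66.6 → 30093.9 s.
Layer count = ceil(185 / 0.33) = 561.
Layer-change overhead = 561 × 1.6 = 897.6 s.
Altogether 30093.9 + 897.6 = 30991.5 s, i.e. 8.61 hours.

8.61 hours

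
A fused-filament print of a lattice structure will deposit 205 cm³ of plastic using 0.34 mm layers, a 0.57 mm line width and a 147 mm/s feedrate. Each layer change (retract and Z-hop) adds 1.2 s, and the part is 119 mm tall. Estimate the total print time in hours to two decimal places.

2.12 hours

Extrusion cross-section = 0.34 × 0.57, so 0.1938 mm².
Total extruded path = 205000/0.1938 = 1057791.5 mm.
Time extruding = 1057791.5 / 147, so 7195.9 s.
Layers = ⌈119/0.34⌉ = 350.
Layer-change overhead = 350 × 1.2 = 420 s.
Total = 7195.9 + 420 = 7615.9 s = 2.12 hours.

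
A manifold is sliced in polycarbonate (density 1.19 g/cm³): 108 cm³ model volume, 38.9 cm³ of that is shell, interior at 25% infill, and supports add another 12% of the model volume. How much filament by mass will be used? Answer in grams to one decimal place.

82.3 g

Infill region = 108 − 38.9, so 69.1 cm³.
Deposited infill = 0.25 × 69.1 = 17.275 cm³.
Support: 0.12 × 108 → 12.96 cm³.
Deposited volume = 38.9 + 17.275 + 12.96 = 69.135 cm³.
Mass = 69.135 × 1.19, so 82.27065 g.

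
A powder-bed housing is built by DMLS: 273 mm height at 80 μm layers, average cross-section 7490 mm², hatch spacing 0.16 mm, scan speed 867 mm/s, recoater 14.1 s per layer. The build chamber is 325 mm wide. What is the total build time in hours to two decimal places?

Layer count = ceil(273 / 0.08) = 3413.
Scan path per layer = 7490 / 0.16, so 46812.5 mm.
Scan time per layer = 46812.5 / 867, so 53.9937 s.
Time per layer = 53.9937 + 14.1, so 68.0937 s.
Build time = 3413 × 68.0937 = 232403.7981 s = 64.56 hours.

64.56 hours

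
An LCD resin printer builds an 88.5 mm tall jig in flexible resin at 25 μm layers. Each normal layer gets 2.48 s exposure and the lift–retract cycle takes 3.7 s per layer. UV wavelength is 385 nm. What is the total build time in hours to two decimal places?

Number of layers: 88.5 / 0.025 → 3540 (rounded up).
Per-layer time = 2.48 + 3.7, so 6.18 s.
Build time: 3540 × 6.18 s = 21877.2 s, i.e. 6.08 hours.

6.08 hours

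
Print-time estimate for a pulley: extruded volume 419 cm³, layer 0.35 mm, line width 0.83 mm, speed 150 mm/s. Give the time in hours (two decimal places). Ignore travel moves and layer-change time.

Bead cross-section = 0.35 × 0.83 = 0.2905 mm².
Toolpath length = 419 cm³ / 0.2905 mm² = 419000 / 0.2905 = 1442340.8 mm.
Time extruding = 1442340.8 / 150, so 9615.6 s.
That's 9615.6 s → 2.67 hours.

2.67 hours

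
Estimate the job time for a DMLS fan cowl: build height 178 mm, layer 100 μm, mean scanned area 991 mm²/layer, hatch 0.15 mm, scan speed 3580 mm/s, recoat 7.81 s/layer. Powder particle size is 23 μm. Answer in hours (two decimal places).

4.77 hours

Number of layers: 178 / 0.1 → 1780 (rounded up).
Per-layer scan distance = 991 / 0.15 = 6606.7 mm.
Laser time per layer = 6606.7 / 3580 = 1.8454 s.
Time per layer = 1.8454 + 7.81 = 9.6554 s.
1780 layers × 9.6554 s/layer = 17186.612 s, i.e. 4.77 hours.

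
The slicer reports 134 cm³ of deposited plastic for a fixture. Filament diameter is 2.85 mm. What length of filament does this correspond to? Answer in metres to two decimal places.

21.01 m

Cross-section of 2.85 mm filament: π·(2.85/2)² = 6.3794 mm².
L = 134000 mm³ / 6.3794 mm² = 21005.11 mm, i.e. 21.01 m.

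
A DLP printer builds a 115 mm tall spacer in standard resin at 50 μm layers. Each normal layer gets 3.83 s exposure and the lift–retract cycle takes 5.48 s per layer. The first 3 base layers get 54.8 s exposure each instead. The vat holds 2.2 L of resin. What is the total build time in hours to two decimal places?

5.99 hours

Number of layers: 115 / 0.05 → 2300 (rounded up).
Base layers = 3 × (54.8 + 5.48) = 180.84 s.
Regular layers = 2297 × (3.83 + 5.48) = 21385.07 s.
Sum: 180.84 + 21385.07 = 21565.91 s → 5.99 hours.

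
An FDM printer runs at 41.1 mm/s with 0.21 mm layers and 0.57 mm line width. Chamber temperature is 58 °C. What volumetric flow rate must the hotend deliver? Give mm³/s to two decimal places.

A = 0.21 × 0.57 = 0.1197 mm².
Volumetric flow = 41.1 × 0.1197 = 4.92 mm³/s.

4.92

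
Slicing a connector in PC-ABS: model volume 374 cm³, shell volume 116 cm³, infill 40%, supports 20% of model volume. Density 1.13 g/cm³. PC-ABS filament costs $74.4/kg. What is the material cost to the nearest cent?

$24.72

Interior volume = 374 − 116, so 258 cm³.
Deposited infill = 0.40 × 258, so 103.2 cm³.
Support = 0.20 × 374 = 74.8 cm³.
Deposited volume = 116 + 103.2 + 74.8 = 294 cm³.
Mass = 294 × 1.13, so 332.22 g.
At $74.4/kg: 332.22/1000 × 74.4 = $24.72.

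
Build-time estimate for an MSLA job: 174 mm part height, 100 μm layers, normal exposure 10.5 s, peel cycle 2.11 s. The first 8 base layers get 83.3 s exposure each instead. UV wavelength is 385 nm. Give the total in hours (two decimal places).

6.26 hours

Number of layers: 174 / 0.1 → 1740 (rounded up).
Burn-in layers = 8 × (83.3 + 2.11) = 683.28 s.
Normal layers = 1732 × (10.5 + 2.11) = 21840.52 s.
Sum: 683.28 + 21840.52 = 22523.8 s → 6.26 hours.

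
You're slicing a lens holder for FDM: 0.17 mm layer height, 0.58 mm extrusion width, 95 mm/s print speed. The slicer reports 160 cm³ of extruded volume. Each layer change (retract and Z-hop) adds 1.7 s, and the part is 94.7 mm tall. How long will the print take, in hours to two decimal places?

5.01 hours

Line area = 0.17 × 0.58 = 0.0986 mm².
Toolpath length = 160 cm³ / 0.0986 mm² = 160000 / 0.0986 = 1622718.1 mm.
Time extruding = 1622718.1 / 95, so 17081.2 s.
Layer count = ceil(94.7 / 0.17) = 558.
Layer-change overhead = 558 × 1.7 = 948.6 s.
Total = 17081.2 + 948.6 = 18029.8 s = 5.01 hours.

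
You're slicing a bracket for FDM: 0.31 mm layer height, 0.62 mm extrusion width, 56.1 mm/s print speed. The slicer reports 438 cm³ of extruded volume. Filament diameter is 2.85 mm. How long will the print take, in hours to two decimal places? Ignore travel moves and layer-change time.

Line area: 0.31 × 0.62 → 0.1922 mm².
Path length: 438000 mm³ / 0.1922 mm² → 2278876.2 mm.
Print-move time = 2278876.2 / 56.1, so 40621.7 s.
40621.7 s = 11.28 hours.

11.28 hours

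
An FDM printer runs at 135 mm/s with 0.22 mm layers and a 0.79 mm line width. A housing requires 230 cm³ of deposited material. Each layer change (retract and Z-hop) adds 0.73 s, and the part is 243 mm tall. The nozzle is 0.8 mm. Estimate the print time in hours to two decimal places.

Bead cross-section: 0.22 × 0.79 → 0.1738 mm².
Path length: 230000 mm³ / 0.1738 mm² → 1323360.2 mm.
Extrusion time = 1323360.2 / 135 = 9802.7 s.
Layers = ⌈243/0.22⌉ = 1105.
Layer-change overhead = 1105 × 0.73, so 806.65 s.
Altogether 9802.7 + 806.65 = 10609.35 s, i.e. 2.95 hours.

2.95 hours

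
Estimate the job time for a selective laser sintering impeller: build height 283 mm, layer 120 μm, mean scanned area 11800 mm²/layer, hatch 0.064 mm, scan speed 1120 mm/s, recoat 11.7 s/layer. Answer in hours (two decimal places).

115.54 hours

Layer count = ceil(283 / 0.12) = 2359.
Per-layer scan distance: 11800 / 0.064 → 184375 mm.
Scan time per layer = 184375 / 1120, so 164.6205 s.
Per-layer time = 164.6205 + 11.7, so 176.3205 s.
2359 layers × 176.3205 s/layer = 415940.0595 s, i.e. 115.54 hours.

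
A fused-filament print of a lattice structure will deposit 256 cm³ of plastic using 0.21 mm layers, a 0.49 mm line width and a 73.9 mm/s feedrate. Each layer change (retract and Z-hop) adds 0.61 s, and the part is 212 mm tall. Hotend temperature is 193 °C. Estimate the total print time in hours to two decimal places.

9.52 hours

Bead cross-section = 0.21 × 0.49, so 0.1029 mm².
Total extruded path = 256000/0.1029 = 2487852.3 mm.
Extrusion time = 2487852.3 / 73.9 = 33665.1 s.
Layers = ⌈212/0.21⌉ = 1010.
Layer-change overhead: 1010 × 0.61 → 616.1 s.
Total = 33665.1 + 616.1 = 34281.2 s = 9.52 hours.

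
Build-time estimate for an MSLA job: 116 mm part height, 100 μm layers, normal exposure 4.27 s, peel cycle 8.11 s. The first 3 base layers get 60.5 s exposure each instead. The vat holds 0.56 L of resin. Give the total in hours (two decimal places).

4.04 hours

Layer count = ceil(116 / 0.1) = 1160.
Base layers: 3 × (60.5 + 8.11) → 205.83 s.
Remaining layers = 1157 × (4.27 + 8.11) = 14323.66 s.
Sum: 205.83 + 14323.66 = 14529.49 s → 4.04 hours.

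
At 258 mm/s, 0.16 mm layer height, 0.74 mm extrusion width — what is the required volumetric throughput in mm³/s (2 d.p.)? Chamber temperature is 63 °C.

Extrusion cross-section = 0.16 × 0.74 = 0.1184 mm².
Q = v·A = 258 × 0.1184 = 30.55 mm³/s.

30.55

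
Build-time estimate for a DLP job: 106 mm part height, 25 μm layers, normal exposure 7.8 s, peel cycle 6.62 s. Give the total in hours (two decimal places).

Layer count = ceil(106 / 0.025) = 4240.
Per-layer time = 7.8 + 6.62, so 14.42 s.
Build time: 4240 × 14.42 s = 61140.8 s, i.e. 16.98 hours.

16.98 hours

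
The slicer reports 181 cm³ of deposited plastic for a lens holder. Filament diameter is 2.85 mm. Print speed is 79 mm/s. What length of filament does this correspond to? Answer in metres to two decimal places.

28.37 m

Cross-section of 2.85 mm filament: π·(2.85/2)² = 6.3794 mm².
Length = 181 cm³ / 6.3794 mm² = 181000 / 6.3794 = 28372.57 mm = 28.37 m.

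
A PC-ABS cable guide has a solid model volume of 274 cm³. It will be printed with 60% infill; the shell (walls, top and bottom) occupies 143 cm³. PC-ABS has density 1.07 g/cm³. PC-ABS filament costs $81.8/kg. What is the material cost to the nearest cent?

$19.40

Infill region = 274 − 143, so 131 cm³.
Infill deposited: 0.60 × 131 → 78.6 cm³.
Total printed volume = 143 + 78.6 = 221.6 cm³.
Mass = 221.6 × 1.07, so 237.112 g.
Cost = 237.112 g / 1000 × $81.8/kg = $19.40.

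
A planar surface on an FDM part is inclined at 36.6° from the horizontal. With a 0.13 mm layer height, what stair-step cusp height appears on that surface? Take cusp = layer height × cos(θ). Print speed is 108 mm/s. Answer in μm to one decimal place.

Cusp = layer height × cos(36.6°) = 0.13 × 0.8028 = 0.104364 mm = 104.4 μm.

104.4 μm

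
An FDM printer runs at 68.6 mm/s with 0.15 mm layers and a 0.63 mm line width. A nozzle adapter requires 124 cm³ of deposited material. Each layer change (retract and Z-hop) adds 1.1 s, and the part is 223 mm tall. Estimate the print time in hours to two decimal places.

Bead cross-section: 0.15 × 0.63 → 0.0945 mm².
Toolpath length = 124 cm³ / 0.0945 mm² = 124000 / 0.0945 = 1312169.3 mm.
Print-move time: 1312169.3 / 68.6 → 19127.8 s.
Layer count = ceil(223 / 0.15) = 1487.
Non-print overhead: 1487 × 1.1 → 1635.7 s.
Total = 19127.8 + 1635.7 = 20763.5 s = 5.77 hours.

5.77 hours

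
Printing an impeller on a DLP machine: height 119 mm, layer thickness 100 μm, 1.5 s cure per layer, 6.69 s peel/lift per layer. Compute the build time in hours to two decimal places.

2.71 hours

Layers = ⌈119/0.1⌉ = 1190.
Cycle time = 1.5 + 6.69, so 8.19 s.
Build time: 1190 × 8.19 s = 9746.1 s, i.e. 2.71 hours.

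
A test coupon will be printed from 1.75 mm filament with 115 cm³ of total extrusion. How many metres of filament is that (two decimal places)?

47.81 m

Cross-section of 1.75 mm filament: π·(1.75/2)² = 2.4053 mm².
L = 115000 mm³ / 2.4053 mm² = 47811.08 mm, i.e. 47.81 m.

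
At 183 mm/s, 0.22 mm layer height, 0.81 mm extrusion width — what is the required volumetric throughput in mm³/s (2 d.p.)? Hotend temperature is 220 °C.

Bead cross-section = 0.22 × 0.81, so 0.1782 mm².
Q = v·A = 183 × 0.1782 = 32.61 mm³/s.

32.61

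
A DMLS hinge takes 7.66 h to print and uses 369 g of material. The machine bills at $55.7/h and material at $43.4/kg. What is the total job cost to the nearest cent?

$442.68

Machine cost = 55.7 × 7.66 = $426.662.
Material charge = 43.4 × 369/1000 = $16.0146.
Job cost: 426.662 + 16.0146 = 442.6766 ≈ $442.68.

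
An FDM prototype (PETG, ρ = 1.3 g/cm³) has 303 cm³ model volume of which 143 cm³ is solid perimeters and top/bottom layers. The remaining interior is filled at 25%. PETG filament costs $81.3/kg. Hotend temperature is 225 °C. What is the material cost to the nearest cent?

$19.34

Infill region = 303 − 143 = 160 cm³.
Infill deposited = 0.25 × 160 = 40 cm³.
Total printed volume = 143 + 40 = 183 cm³.
Mass = 183 × 1.3 = 237.9 g.
At $81.3/kg: 237.9/1000 × 81.3 = $19.34.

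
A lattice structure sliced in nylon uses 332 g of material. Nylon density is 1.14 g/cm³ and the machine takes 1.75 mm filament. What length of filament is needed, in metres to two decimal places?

121.08 m

Extruded volume: 332/1.14 = 291.2281 cm³ (291228.1 mm³).
Cross-section of 1.75 mm filament: π·(1.75/2)² = 2.4053 mm².
Length = 291228.1 / 2.4053 = 121077.66 mm = 121.08 m.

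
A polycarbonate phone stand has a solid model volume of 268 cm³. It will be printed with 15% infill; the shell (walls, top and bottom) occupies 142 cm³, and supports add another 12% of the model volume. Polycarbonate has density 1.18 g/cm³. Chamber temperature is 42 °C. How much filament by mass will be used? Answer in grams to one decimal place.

Interior volume = 268 − 142 = 126 cm³.
Infill deposited = 0.15 × 126, so 18.9 cm³.
Support = 0.12 × 268 = 32.16 cm³.
Total printed volume: 142 + 18.9 + 32.16 → 193.06 cm³.
Mass: 193.06 × 1.18 → 227.8108 g.

227.8 g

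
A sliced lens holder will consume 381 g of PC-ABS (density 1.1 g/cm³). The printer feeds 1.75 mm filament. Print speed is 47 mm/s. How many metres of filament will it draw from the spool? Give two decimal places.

144.00 m

Extruded volume: 381/1.1 = 346.3636 cm³ (346363.6 mm³).
Cross-section of 1.75 mm filament: π·(1.75/2)² = 2.4053 mm².
L = V/A = 346363.6/2.4053 = 144000.17 mm → 144.00 m.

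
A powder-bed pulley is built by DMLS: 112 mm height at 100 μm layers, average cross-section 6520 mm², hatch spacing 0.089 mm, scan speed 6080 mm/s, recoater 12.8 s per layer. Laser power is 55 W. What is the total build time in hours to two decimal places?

Layer count = ceil(112 / 0.1) = 1120.
Per-layer scan distance: 6520 / 0.089 → 73258.4 mm.
Laser time per layer: 73258.4 / 6080 → 12.0491 s.
Per-layer time: 12.0491 + 12.8 → 24.8491 s.
1120 layers × 24.8491 s/layer = 27830.992 s, i.e. 7.73 hours.

7.73 hours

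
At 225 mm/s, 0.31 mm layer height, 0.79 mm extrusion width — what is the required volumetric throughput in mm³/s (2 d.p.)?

A = 0.31 × 0.79 = 0.2449 mm².
Volumetric flow = 225 × 0.2449 = 55.10 mm³/s.

55.10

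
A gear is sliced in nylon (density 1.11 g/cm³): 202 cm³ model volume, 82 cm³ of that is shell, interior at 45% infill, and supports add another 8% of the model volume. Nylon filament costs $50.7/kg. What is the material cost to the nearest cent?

$8.56

Volume inside the shell: 202 − 82 → 120 cm³.
Infill volume = 0.45 × 120, so 54 cm³.
Support = 0.08 × 202, so 16.16 cm³.
Total printed volume = 82 + 54 + 16.16 = 152.16 cm³.
Mass = 152.16 × 1.11 = 168.8976 g.
At $50.7/kg: 168.8976/1000 × 50.7 = $8.56.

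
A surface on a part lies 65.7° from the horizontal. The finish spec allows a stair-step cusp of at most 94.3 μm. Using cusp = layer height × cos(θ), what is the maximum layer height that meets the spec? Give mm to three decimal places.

Layer height = cusp / cos(65.7°) = 0.0943 / 0.4115 = 0.229 mm.

0.229 mm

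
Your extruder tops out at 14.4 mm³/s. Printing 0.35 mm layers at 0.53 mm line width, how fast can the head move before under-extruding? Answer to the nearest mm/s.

A: 0.35 × 0.53 → 0.1855 mm².
Max speed = 14.4 / 0.1855 = 77.63 ≈ 78 mm/s.

78 mm/s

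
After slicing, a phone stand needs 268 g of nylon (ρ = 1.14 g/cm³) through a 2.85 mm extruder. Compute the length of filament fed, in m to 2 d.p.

36.85 m

Volume = 268 g / 1.14 g·cm⁻³ = 235.0877 cm³ = 235087.7 mm³.
Filament cross-section = π × (2.85/2)² = 6.3794 mm².
Length = 235087.7 / 6.3794 = 36851.07 mm = 36.85 m.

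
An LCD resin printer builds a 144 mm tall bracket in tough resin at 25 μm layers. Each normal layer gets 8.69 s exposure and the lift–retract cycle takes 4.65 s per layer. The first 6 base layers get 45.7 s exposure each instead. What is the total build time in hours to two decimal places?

Number of layers: 144 / 0.025 → 5760 (rounded up).
Base layers: 6 × (45.7 + 4.65) → 302.1 s.
Regular layers = 5754 × (8.69 + 4.65), so 76758.36 s.
Sum: 302.1 + 76758.36 = 77060.46 s → 21.41 hours.

21.41 hours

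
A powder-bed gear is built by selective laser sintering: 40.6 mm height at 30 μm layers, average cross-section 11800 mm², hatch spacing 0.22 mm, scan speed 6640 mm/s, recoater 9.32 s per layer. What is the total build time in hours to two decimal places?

Layer count = ceil(40.6 / 0.03) = 1354.
Per-layer scan distance: 11800 / 0.22 → 53636.4 mm.
Laser time per layer = 53636.4 / 6640, so 8.0778 s.
Per-layer time = 8.0778 + 9.32 = 17.3978 s.
Build time = 1354 × 17.3978 = 23556.6212 s = 6.54 hours.

6.54 hours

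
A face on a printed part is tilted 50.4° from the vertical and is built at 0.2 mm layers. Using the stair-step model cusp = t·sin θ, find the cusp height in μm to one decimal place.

Cusp = layer height × sin(50.4°) = 0.2 × 0.7705 = 0.1541 mm = 154.1 μm.

154.1 μm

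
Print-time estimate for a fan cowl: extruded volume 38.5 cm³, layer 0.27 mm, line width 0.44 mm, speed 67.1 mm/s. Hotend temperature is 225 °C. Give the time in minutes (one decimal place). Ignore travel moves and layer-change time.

Line area: 0.27 × 0.44 → 0.1188 mm².
Path length: 38500 mm³ / 0.1188 mm² → 324074.1 mm.
Time extruding = 324074.1 / 67.1 = 4829.7 s.
In the requested units: 4829.7 s = 80.5 minutes.

80.5 minutes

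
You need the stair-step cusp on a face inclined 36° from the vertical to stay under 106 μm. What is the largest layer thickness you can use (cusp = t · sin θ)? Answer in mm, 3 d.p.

Layer height = cusp / sin(36°) = 0.106 / 0.5878 = 0.180 mm.

0.180 mm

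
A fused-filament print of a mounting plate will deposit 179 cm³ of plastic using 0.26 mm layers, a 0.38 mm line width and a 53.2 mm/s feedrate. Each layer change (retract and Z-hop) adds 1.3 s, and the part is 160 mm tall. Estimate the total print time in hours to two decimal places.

Extrusion cross-section = 0.26 × 0.38, so 0.0988 mm².
Path length: 179000 mm³ / 0.0988 mm² → 1811740.9 mm.
Extrusion time = 1811740.9 / 53.2, so 34055.3 s.
Number of layers: 160 / 0.26 → 616 (rounded up).
Layer-change overhead = 616 × 1.3 = 800.8 s.
Altogether 34055.3 + 800.8 = 34856.1 s, i.e. 9.68 hours.

9.68 hours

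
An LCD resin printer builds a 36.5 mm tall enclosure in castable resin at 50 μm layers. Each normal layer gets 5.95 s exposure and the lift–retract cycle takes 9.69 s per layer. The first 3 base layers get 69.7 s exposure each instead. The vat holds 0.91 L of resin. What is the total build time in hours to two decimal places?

Number of layers: 36.5 / 0.05 → 730 (rounded up).
Base layers = 3 × (69.7 + 9.69), so 238.17 s.
Remaining layers = 727 × (5.95 + 9.69), so 11370.28 s.
Total = 238.17 + 11370.28 = 11608.45 s = 3.22 hours.

3.22 hours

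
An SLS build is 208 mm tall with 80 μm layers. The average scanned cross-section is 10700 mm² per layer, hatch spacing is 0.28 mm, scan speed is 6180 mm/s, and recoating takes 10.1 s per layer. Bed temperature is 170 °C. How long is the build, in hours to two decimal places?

Layers = ⌈208/0.08⌉ = 2600.
Hatch length per layer: 10700 / 0.28 → 38214.3 mm.
Scan time per layer = 38214.3 / 6180, so 6.1835 s.
Per-layer time = 6.1835 + 10.1, so 16.2835 s.
Build time = 2600 × 16.2835 = 42337.1 s = 11.76 hours.

11.76 hours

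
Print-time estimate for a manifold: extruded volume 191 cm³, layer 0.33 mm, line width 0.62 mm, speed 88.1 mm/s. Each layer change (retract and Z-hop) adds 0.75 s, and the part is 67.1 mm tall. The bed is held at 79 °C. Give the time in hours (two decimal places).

2.99 hours

Extrusion cross-section: 0.33 × 0.62 → 0.2046 mm².
Total extruded path = 191000/0.2046 = 933528.8 mm.
Print-move time: 933528.8 / 88.1 → 10596.2 s.
Number of layers: 67.1 / 0.33 → 204 (rounded up).
Non-print overhead: 204 × 0.75 → 153 s.
Altogether 10596.2 + 153 = 10749.2 s, i.e. 2.99 hours.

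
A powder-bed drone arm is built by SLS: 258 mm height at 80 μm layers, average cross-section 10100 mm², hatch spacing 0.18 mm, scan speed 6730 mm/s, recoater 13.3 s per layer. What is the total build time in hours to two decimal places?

19.38 hours

Layer count = ceil(258 / 0.08) = 3225.
Per-layer scan distance = 10100 / 0.18, so 56111.1 mm.
Per-layer scan time = 56111.1 / 6730, so 8.3375 s.
Time per layer: 8.3375 + 13.3 → 21.6375 s.
3225 layers × 21.6375 s/layer = 69780.9375 s, i.e. 19.38 hours.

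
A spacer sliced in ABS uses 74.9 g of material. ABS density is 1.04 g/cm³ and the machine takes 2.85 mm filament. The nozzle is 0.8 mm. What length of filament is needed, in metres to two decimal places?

Volume = 74.9 g / 1.04 g·cm⁻³ = 72.0192 cm³ = 72019.2 mm³.
A = π r² = π × 1.425² = 6.3794 mm².
L = V/A = 72019.2/6.3794 = 11289.34 mm → 11.29 m.

11.29 m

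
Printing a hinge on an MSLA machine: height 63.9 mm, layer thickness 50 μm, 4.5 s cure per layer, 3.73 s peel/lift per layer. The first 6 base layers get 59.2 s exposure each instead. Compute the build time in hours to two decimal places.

Number of layers: 63.9 / 0.05 → 1278 (rounded up).
Base layers = 6 × (59.2 + 3.73) = 377.58 s.
Remaining layers: 1272 × (4.5 + 3.73) → 10468.56 s.
Sum: 377.58 + 10468.56 = 10846.14 s → 3.01 hours.

3.01 hours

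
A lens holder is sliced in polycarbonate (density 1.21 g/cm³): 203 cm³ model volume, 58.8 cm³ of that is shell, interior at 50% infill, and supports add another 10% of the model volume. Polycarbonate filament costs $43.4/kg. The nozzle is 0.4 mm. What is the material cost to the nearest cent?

Interior volume = 203 − 58.8, so 144.2 cm³.
Infill volume: 0.50 × 144.2 → 72.1 cm³.
Support: 0.10 × 203 → 20.3 cm³.
Total printed volume: 58.8 + 72.1 + 20.3 → 151.2 cm³.
Mass: 151.2 × 1.21 → 182.952 g.
At $43.4/kg: 182.952/1000 × 43.4 = $7.94.

$7.94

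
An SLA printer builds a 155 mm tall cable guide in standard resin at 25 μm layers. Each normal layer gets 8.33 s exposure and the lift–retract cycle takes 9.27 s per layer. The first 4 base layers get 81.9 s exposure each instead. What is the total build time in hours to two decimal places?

Layers = ⌈155/0.025⌉ = 6200.
Bottom layers = 4 × (81.9 + 9.27) = 364.68 s.
Regular layers: 6196 × (8.33 + 9.27) → 109049.6 s.
Sum: 364.68 + 109049.6 = 109414.28 s → 30.39 hours.

30.39 hours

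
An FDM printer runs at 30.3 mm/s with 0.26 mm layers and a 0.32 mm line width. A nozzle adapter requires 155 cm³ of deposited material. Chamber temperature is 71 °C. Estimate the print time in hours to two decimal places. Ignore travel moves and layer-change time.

Line area = 0.26 × 0.32, so 0.0832 mm².
Toolpath length = 155 cm³ / 0.0832 mm² = 155000 / 0.0832 = 1862980.8 mm.
Print-move time = 1862980.8 / 30.3, so 61484.5 s.
61484.5 s = 17.08 hours.

17.08 hours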